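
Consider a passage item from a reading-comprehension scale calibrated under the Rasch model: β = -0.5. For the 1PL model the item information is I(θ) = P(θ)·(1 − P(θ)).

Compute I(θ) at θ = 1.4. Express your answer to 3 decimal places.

P = 1/(1+e^{-1.9000}) = 0.8699
P(1−P) = 0.8699 × 0.1301 = 0.1132
I = P(1−P) = 0.11318

0.113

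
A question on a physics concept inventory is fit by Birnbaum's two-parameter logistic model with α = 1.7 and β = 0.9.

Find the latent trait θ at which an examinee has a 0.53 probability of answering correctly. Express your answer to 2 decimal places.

0.97

P(θ) = 1 / (1 + exp(−α(θ − β)))
logit = ln(0.5300/0.4700) = 0.1201
θ = β + logit/(α) = 0.9 + 0.1201/1.7000 = 0.9707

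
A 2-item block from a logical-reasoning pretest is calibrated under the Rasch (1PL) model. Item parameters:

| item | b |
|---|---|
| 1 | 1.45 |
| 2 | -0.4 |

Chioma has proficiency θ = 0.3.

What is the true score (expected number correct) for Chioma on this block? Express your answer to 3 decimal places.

P(θ) = 1 / (1 + exp(−(θ − b)))
P_1 = 1/(1+e^{1.1500}) = 0.2405
P_2 = 1/(1+e^{-0.7000}) = 0.6682
E[score] = 0.2405 + 0.6682 = 0.9087

0.909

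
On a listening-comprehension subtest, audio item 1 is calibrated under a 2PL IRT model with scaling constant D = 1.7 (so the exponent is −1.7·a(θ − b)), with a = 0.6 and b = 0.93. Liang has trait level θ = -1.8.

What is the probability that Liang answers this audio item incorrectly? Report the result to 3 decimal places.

P(θ) = 1 / (1 + exp(−D·a(θ − b)))
Exponent: 1.7 × 0.6 × (-1.8 − 0.93) = -2.7846
1/(1 + e^{2.7846}) = 0.0582
P = 0.0582
P(incorrect) = 1 − 0.0582 = 0.9418

0.942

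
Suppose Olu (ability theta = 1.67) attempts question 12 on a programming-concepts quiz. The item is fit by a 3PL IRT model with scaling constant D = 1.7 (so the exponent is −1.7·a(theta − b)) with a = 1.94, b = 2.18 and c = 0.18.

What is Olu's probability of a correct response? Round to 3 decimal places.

0.309

P(theta) = c + (1 − c) · 1 / (1 + exp(−D·a(theta − b)))
Exponent: 1.7 × 1.94 × (1.67 − 2.18) = -1.6820
1/(1 + e^{1.6820}) = 0.1568
P = 0.18 + 0.82 × 0.1568 = 0.3086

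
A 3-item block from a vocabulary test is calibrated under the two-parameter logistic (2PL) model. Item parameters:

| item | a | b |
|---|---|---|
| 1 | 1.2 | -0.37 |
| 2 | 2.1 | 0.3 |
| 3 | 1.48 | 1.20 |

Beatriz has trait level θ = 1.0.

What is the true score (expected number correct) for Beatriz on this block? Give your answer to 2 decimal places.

2.08

P(θ) = 1 / (1 + exp(−a(θ − b)))
P_1 = 1/(1+e^{-1.6440}) = 0.8381
P_2 = 1/(1+e^{-1.4700}) = 0.8131
P_3 = 1/(1+e^{0.2960}) = 0.4265
E[score] = 0.8381 + 0.8131 + 0.4265 = 2.0777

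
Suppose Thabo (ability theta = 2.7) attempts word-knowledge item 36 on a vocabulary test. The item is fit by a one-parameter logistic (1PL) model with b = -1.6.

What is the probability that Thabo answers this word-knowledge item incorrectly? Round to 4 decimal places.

P(theta) = 1 / (1 + exp(−(theta − b)))
Exponent: (2.7 − (-1.6)) = 4.3000
1/(1 + e^{-4.3000}) = 0.9866
P = 0.9866
P(incorrect) = 1 − 0.9866 = 0.0134

0.0134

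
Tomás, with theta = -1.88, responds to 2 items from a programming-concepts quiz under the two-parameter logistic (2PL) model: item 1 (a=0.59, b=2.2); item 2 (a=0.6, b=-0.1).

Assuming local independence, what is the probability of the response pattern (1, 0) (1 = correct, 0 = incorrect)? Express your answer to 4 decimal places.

0.0615

P(theta) = 1 / (1 + exp(−a(theta − b)))
P_1 = 1/(1+e^{2.4072}) = 0.0826
P_2 = 1/(1+e^{1.0680}) = 0.2558
L = P_1 × (1−P_2) = 0.0826 × 0.7442 = 0.06149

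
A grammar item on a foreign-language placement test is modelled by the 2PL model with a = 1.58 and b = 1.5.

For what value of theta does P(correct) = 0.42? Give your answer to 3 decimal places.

P(theta) = 1 / (1 + exp(−a(theta − b)))
logit = ln(0.4200/0.5800) = -0.3228
theta = b + logit/(a) = 1.5 + (-0.3228)/1.5800 = 1.2957

1.296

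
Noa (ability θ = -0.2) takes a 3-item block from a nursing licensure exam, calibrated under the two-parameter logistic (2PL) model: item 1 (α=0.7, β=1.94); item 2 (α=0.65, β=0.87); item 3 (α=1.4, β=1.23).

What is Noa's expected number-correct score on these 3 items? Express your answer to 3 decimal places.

P(θ) = 1 / (1 + exp(−α(θ − β)))
P_1 = 1/(1+e^{1.4980}) = 0.1827
P_2 = 1/(1+e^{0.6955}) = 0.3328
P_3 = 1/(1+e^{2.0020}) = 0.1190
E[score] = 0.1827 + 0.3328 + 0.1190 = 0.6345

0.635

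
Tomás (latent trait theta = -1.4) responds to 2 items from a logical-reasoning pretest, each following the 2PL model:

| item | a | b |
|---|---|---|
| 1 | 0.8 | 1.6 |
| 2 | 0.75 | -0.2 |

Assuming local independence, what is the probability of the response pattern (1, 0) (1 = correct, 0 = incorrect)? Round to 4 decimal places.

P(theta) = 1 / (1 + exp(−a(theta − b)))
P_1 = 1/(1+e^{2.4000}) = 0.0832
P_2 = 1/(1+e^{0.9000}) = 0.2891
L = P_1 × (1−P_2) = 0.0832 × 0.7109 = 0.05913

0.0591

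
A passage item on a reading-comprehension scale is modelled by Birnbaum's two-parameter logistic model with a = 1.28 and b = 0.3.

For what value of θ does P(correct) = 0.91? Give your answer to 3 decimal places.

2.108

P(θ) = 1 / (1 + exp(−a(θ − b)))
logit = ln(0.9100/0.0900) = 2.3136
θ = b + logit/(a) = 0.3 + 2.3136/1.2800 = 2.1075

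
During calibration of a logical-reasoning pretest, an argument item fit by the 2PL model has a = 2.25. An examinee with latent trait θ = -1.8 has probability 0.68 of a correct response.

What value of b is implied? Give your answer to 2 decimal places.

-2.14

P(θ) = 1 / (1 + exp(−a(θ − b)))
logit(0.68) = ln(0.68/0.32) = 0.7538
b = θ − logit/(a) = -1.8 − 0.7538/2.2500 = -2.1350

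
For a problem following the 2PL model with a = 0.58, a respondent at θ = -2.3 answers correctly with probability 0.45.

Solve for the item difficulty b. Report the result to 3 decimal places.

P(θ) = 1 / (1 + exp(−a(θ − b)))
logit(0.45) = ln(0.45/0.55) = -0.2007
b = θ − logit/(a) = -2.3 − (-0.2007)/0.5800 = -1.9540

-1.954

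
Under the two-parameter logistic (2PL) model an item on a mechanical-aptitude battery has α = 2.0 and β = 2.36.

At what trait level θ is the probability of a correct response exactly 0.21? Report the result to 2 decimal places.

P(θ) = 1 / (1 + exp(−α(θ − β)))
logit = ln(0.2100/0.7900) = -1.3249
θ = β + logit/(α) = 2.36 + (-1.3249)/2.0000 = 1.6975

1.70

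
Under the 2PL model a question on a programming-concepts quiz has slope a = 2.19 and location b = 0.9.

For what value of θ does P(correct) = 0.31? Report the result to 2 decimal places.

P(θ) = 1 / (1 + exp(−a(θ − b)))
logit = ln(0.3100/0.6900) = -0.8001
θ = b + logit/(a) = 0.9 + (-0.8001)/2.1900 = 0.5346

0.53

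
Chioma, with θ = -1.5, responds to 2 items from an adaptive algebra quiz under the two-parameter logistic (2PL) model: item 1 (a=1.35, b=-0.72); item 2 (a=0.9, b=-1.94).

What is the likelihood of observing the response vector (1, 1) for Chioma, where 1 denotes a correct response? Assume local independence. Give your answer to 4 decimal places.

0.1546

P(θ) = 1 / (1 + exp(−a(θ − b)))
P_1 = 1/(1+e^{1.0530}) = 0.2586
P_2 = 1/(1+e^{-0.3960}) = 0.5977
L = P_1 × P_2 = 0.2586 × 0.5977 = 0.15460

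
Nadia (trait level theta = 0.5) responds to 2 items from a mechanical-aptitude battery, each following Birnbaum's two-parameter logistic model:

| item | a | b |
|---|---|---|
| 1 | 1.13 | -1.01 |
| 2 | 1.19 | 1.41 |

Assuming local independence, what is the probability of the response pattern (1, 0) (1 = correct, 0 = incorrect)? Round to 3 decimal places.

P(theta) = 1 / (1 + exp(−a(theta − b)))
P_1 = 1/(1+e^{-1.7063}) = 0.8464
P_2 = 1/(1+e^{1.0829}) = 0.2530
L = P_1 × (1−P_2) = 0.8464 × 0.7470 = 0.63226

0.632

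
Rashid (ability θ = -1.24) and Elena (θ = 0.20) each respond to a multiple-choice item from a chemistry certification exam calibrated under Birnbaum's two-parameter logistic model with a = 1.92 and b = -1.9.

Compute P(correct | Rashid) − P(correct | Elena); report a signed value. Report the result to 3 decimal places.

-0.202

P(θ) = 1 / (1 + exp(−a(θ − b)))
P(Rashid) = 0.7803  [exponent 1.2672]
P(Elena) = 0.9826  [exponent 4.0320]
Difference = 0.7803 − 0.9826 = -0.2023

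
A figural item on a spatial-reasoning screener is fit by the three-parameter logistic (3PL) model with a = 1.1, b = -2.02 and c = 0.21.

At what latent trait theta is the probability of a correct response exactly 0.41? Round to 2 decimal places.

P(theta) = c + (1 − c) · 1 / (1 + exp(−a(theta − b)))
Remove guessing floor: (0.41 − 0.21)/(1 − 0.21) = 0.2532
logit = ln(0.2532/0.7468) = -1.0818
theta = b + logit/(a) = -2.02 + (-1.0818)/1.1000 = -3.0035

-3.00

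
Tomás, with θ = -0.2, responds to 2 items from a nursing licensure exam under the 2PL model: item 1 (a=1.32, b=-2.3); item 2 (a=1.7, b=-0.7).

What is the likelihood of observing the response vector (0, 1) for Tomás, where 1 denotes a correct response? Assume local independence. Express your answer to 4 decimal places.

P(θ) = 1 / (1 + exp(−a(θ − b)))
P_1 = 1/(1+e^{-2.7720}) = 0.9411
P_2 = 1/(1+e^{-0.8500}) = 0.7006
L = (1−P_1) × P_2 = 0.0589 × 0.7006 = 0.04123

0.0412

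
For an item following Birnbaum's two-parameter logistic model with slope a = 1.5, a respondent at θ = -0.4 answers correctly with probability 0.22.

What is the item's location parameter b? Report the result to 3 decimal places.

P(θ) = 1 / (1 + exp(−a(θ − b)))
logit(0.22) = ln(0.22/0.78) = -1.2657
b = θ − logit/(a) = -0.4 − (-1.2657)/1.5000 = 0.4438

0.444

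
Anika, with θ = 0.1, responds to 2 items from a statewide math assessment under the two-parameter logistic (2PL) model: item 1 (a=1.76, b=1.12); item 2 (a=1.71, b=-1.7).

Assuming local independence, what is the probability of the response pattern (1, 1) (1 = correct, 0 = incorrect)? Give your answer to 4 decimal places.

P(θ) = 1 / (1 + exp(−a(θ − b)))
P_1 = 1/(1+e^{1.7952}) = 0.1424
P_2 = 1/(1+e^{-3.0780}) = 0.9560
L = P_1 × P_2 = 0.1424 × 0.9560 = 0.13617

0.1362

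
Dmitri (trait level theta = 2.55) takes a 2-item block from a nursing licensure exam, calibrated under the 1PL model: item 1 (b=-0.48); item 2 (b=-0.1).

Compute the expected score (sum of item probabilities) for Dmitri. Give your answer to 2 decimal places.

P(theta) = 1 / (1 + exp(−(theta − b)))
P_1 = 1/(1+e^{-3.0300}) = 0.9539
P_2 = 1/(1+e^{-2.6500}) = 0.9340
E[score] = 0.9539 + 0.9340 = 1.8879

1.89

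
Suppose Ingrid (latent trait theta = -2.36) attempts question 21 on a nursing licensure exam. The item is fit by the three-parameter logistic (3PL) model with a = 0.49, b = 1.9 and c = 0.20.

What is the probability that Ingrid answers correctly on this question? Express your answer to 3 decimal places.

P(theta) = c + (1 − c) · 1 / (1 + exp(−a(theta − b)))
Exponent: 0.49 × (-2.36 − 1.9) = -2.0874
1/(1 + e^{2.0874}) = 0.1103
P = 0.20 + 0.80 × 0.1103 = 0.2883

0.288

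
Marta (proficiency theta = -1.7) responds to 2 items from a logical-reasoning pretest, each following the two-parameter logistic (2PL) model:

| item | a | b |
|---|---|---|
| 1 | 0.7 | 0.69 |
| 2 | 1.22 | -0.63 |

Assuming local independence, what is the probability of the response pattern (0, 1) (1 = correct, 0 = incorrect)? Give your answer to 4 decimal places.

P(theta) = 1 / (1 + exp(−a(theta − b)))
P_1 = 1/(1+e^{1.6730}) = 0.1580
P_2 = 1/(1+e^{1.3054}) = 0.2133
L = (1−P_1) × P_2 = 0.8420 × 0.2133 = 0.17956

0.1796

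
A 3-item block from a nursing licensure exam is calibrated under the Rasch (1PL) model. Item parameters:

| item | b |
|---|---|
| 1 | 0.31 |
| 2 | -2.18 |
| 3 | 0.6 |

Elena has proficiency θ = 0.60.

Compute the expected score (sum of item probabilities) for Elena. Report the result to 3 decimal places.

2.014

P(θ) = 1 / (1 + exp(−(θ − b)))
P_1 = 1/(1+e^{-0.2900}) = 0.5720
P_2 = 1/(1+e^{-2.7800}) = 0.9416
P_3 = 1/(1+e^{0.0000}) = 0.5000
E[score] = 0.5720 + 0.9416 + 0.5000 = 2.0136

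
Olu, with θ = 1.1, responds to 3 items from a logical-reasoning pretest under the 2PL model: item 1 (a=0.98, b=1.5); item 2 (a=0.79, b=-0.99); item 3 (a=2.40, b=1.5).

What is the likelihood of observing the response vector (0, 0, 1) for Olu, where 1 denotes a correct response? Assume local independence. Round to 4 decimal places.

0.0266

P(θ) = 1 / (1 + exp(−a(θ − b)))
P_1 = 1/(1+e^{0.3920}) = 0.4032
P_2 = 1/(1+e^{-1.6511}) = 0.8390
P_3 = 1/(1+e^{0.9600}) = 0.2769
L = (1−P_1) × (1−P_2) × P_3 = 0.5968 × 0.1610 × 0.2769 = 0.02660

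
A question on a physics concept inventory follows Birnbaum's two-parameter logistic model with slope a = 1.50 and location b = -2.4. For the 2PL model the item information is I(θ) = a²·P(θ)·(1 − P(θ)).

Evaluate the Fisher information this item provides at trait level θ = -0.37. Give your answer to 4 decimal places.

0.0976

P = 1/(1+e^{-3.0450}) = 0.9546
P(1−P) = 0.9546 × 0.0454 = 0.0434
I = a² × P(1−P) = 1.50² × 0.0434 = 0.09758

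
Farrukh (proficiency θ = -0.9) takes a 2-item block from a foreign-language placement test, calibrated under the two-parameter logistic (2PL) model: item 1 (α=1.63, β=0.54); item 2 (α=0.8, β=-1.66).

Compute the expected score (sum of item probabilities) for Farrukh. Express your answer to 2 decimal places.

0.73

P(θ) = 1 / (1 + exp(−α(θ − β)))
P_1 = 1/(1+e^{2.3472}) = 0.0873
P_2 = 1/(1+e^{-0.6080}) = 0.6475
E[score] = 0.0873 + 0.6475 = 0.7348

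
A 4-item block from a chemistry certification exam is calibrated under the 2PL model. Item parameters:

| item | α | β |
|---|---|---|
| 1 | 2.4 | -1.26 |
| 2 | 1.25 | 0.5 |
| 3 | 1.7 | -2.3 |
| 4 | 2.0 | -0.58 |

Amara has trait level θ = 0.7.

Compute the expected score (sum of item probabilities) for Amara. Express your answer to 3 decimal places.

3.475

P(θ) = 1 / (1 + exp(−α(θ − β)))
P_1 = 1/(1+e^{-4.7040}) = 0.9910
P_2 = 1/(1+e^{-0.2500}) = 0.5622
P_3 = 1/(1+e^{-5.1000}) = 0.9939
P_4 = 1/(1+e^{-2.5600}) = 0.9282
E[score] = 0.9910 + 0.5622 + 0.9939 + 0.9282 = 3.4754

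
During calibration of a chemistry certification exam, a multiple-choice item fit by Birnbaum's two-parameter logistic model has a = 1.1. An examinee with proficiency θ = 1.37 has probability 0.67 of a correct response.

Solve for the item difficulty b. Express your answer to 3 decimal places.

0.726

P(θ) = 1 / (1 + exp(−a(θ − b)))
logit(0.67) = ln(0.67/0.33) = 0.7082
b = θ − logit/(a) = 1.37 − 0.7082/1.1000 = 0.7262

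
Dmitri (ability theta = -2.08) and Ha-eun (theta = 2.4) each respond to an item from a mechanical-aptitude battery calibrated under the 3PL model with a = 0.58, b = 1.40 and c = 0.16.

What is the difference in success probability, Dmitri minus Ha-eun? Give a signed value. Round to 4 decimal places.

-0.4400

P(theta) = c + (1 − c) · 1 / (1 + exp(−a(theta − b)))
P(Dmitri) = 0.2585  [exponent -2.0184]
P(Ha-eun) = 0.6985  [exponent 0.5800]
Difference = 0.2585 − 0.6985 = -0.4400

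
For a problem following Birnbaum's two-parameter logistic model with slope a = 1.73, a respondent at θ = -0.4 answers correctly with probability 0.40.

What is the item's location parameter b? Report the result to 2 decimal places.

-0.17

P(θ) = 1 / (1 + exp(−a(θ − b)))
logit(0.40) = ln(0.40/0.60) = -0.4055
b = θ − logit/(a) = -0.4 − (-0.4055)/1.7300 = -0.1656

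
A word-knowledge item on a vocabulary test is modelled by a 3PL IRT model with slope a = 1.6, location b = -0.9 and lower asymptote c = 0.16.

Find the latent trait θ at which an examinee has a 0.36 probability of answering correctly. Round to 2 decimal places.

-1.63

P(θ) = c + (1 − c) · 1 / (1 + exp(−a(θ − b)))
Remove guessing floor: (0.36 − 0.16)/(1 − 0.16) = 0.2381
logit = ln(0.2381/0.7619) = -1.1632
θ = b + logit/(a) = -0.9 + (-1.1632)/1.6000 = -1.6270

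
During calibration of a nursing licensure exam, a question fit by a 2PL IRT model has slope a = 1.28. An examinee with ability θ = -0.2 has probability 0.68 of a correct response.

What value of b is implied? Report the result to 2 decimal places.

P(θ) = 1 / (1 + exp(−a(θ − b)))
logit(0.68) = ln(0.68/0.32) = 0.7538
b = θ − logit/(a) = -0.2 − 0.7538/1.2800 = -0.7889

-0.79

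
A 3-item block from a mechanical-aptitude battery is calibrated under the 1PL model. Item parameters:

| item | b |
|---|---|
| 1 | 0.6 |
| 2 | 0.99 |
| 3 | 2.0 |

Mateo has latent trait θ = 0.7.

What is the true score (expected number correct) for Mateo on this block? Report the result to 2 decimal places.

1.17

P(θ) = 1 / (1 + exp(−(θ − b)))
P_1 = 1/(1+e^{-0.1000}) = 0.5250
P_2 = 1/(1+e^{0.2900}) = 0.4280
P_3 = 1/(1+e^{1.3000}) = 0.2142
E[score] = 0.5250 + 0.4280 + 0.2142 = 1.1671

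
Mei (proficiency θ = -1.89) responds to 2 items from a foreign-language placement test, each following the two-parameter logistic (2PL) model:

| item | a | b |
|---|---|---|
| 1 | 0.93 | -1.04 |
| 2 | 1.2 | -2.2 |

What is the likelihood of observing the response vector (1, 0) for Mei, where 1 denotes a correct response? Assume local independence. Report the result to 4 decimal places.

0.1273

P(θ) = 1 / (1 + exp(−a(θ − b)))
P_1 = 1/(1+e^{0.7905}) = 0.3121
P_2 = 1/(1+e^{-0.3720}) = 0.5919
L = P_1 × (1−P_2) = 0.3121 × 0.4081 = 0.12734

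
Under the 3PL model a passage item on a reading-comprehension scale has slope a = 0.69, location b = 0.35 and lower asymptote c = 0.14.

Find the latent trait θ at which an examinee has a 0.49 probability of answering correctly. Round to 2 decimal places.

-0.20

P(θ) = c + (1 − c) · 1 / (1 + exp(−a(θ − b)))
Remove guessing floor: (0.49 − 0.14)/(1 − 0.14) = 0.4070
logit = ln(0.4070/0.5930) = -0.3765
θ = b + logit/(a) = 0.35 + (-0.3765)/0.6900 = -0.1956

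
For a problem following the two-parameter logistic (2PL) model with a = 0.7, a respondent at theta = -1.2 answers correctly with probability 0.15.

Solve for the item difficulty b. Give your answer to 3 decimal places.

P(theta) = 1 / (1 + exp(−a(theta − b)))
logit(0.15) = ln(0.15/0.85) = -1.7346
b = theta − logit/(a) = -1.2 − (-1.7346)/0.7000 = 1.2780

1.278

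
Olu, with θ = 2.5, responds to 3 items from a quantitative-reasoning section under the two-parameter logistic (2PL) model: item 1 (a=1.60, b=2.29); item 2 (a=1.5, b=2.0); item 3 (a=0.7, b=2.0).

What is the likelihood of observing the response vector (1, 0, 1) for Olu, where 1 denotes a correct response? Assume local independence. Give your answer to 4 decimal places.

P(θ) = 1 / (1 + exp(−a(θ − b)))
P_1 = 1/(1+e^{-0.3360}) = 0.5832
P_2 = 1/(1+e^{-0.7500}) = 0.6792
P_3 = 1/(1+e^{-0.3500}) = 0.5866
L = P_1 × (1−P_2) × P_3 = 0.5832 × 0.3208 × 0.5866 = 0.10976

0.1098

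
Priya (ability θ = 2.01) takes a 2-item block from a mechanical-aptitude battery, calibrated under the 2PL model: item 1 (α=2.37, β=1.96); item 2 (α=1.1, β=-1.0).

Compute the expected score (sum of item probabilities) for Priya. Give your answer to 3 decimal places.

1.494

P(θ) = 1 / (1 + exp(−α(θ − β)))
P_1 = 1/(1+e^{-0.1185}) = 0.5296
P_2 = 1/(1+e^{-3.3110}) = 0.9648
E[score] = 0.5296 + 0.9648 = 1.4944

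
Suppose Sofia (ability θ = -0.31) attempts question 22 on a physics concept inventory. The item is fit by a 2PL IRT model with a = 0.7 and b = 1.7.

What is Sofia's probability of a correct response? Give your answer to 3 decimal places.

P(θ) = 1 / (1 + exp(−a(θ − b)))
Exponent: 0.7 × (-0.31 − 1.7) = -1.4070
1/(1 + e^{1.4070}) = 0.1967

0.197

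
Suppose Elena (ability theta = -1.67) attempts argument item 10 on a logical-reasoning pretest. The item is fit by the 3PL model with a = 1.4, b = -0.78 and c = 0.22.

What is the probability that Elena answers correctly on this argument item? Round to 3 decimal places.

0.394

P(theta) = c + (1 − c) · 1 / (1 + exp(−a(theta − b)))
Exponent: 1.4 × (-1.67 − (-0.78)) = -1.2460
1/(1 + e^{1.2460}) = 0.2234
P = 0.22 + 0.78 × 0.2234 = 0.3942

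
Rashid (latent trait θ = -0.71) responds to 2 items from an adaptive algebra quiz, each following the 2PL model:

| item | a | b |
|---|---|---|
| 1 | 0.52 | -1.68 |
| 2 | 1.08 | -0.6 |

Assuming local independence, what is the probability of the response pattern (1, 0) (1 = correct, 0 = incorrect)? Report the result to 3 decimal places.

P(θ) = 1 / (1 + exp(−a(θ − b)))
P_1 = 1/(1+e^{-0.5044}) = 0.6235
P_2 = 1/(1+e^{0.1188}) = 0.4703
L = P_1 × (1−P_2) = 0.6235 × 0.5297 = 0.33024

0.330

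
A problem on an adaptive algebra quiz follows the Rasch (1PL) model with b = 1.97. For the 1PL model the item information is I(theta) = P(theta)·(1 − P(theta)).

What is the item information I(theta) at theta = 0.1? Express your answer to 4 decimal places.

0.1157

P = 1/(1+e^{1.8700}) = 0.1335
P(1−P) = 0.1335 × 0.8665 = 0.1157
I = P(1−P) = 0.11571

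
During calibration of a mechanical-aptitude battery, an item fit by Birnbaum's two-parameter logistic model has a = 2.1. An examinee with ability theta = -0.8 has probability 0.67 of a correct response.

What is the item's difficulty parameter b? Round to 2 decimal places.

-1.14

P(theta) = 1 / (1 + exp(−a(theta − b)))
logit(0.67) = ln(0.67/0.33) = 0.7082
b = theta − logit/(a) = -0.8 − 0.7082/2.1000 = -1.1372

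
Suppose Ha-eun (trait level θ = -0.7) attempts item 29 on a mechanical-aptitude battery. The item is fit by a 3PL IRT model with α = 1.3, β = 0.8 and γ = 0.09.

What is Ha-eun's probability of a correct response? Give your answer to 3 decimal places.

P(θ) = γ + (1 − γ) · 1 / (1 + exp(−α(θ − β)))
Exponent: 1.3 × (-0.7 − 0.8) = -1.9500
1/(1 + e^{1.9500}) = 0.1246
P = 0.09 + 0.91 × 0.1246 = 0.2033

0.203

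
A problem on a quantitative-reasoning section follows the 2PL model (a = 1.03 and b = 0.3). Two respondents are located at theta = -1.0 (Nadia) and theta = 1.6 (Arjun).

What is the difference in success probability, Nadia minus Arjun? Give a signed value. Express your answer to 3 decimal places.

-0.585

P(theta) = 1 / (1 + exp(−a(theta − b)))
P(Nadia) = 0.2077  [exponent -1.3390]
P(Arjun) = 0.7923  [exponent 1.3390]
Difference = 0.2077 − 0.7923 = -0.5847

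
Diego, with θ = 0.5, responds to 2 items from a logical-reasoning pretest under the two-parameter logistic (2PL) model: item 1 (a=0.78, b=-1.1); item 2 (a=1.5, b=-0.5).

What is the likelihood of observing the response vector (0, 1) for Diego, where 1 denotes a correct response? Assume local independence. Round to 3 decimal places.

0.182

P(θ) = 1 / (1 + exp(−a(θ − b)))
P_1 = 1/(1+e^{-1.2480}) = 0.7770
P_2 = 1/(1+e^{-1.5000}) = 0.8176
L = (1−P_1) × P_2 = 0.2230 × 0.8176 = 0.18236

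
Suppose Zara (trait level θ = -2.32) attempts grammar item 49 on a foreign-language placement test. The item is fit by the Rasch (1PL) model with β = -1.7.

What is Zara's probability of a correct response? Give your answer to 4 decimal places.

P(θ) = 1 / (1 + exp(−(θ − β)))
Exponent: (-2.32 − (-1.7)) = -0.6200
1/(1 + e^{0.6200}) = 0.3498
P = 0.3498

0.3498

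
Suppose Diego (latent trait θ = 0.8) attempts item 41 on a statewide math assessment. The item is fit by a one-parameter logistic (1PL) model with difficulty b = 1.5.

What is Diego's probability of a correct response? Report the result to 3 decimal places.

P(θ) = 1 / (1 + exp(−(θ − b)))
Exponent: (0.8 − 1.5) = -0.7000
1/(1 + e^{0.7000}) = 0.3318
P = 0.3318

0.332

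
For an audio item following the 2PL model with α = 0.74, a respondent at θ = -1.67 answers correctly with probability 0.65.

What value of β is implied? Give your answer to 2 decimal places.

P(θ) = 1 / (1 + exp(−α(θ − β)))
logit(0.65) = ln(0.65/0.35) = 0.6190
β = θ − logit/(α) = -1.67 − 0.6190/0.7400 = -2.5065

-2.51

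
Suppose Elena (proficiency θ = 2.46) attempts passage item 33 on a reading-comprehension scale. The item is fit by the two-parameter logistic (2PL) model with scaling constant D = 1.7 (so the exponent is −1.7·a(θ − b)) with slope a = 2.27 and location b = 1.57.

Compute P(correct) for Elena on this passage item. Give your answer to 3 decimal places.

0.969

P(θ) = 1 / (1 + exp(−D·a(θ − b)))
Exponent: 1.7 × 2.27 × (2.46 − 1.57) = 3.4345
1/(1 + e^{-3.4345}) = 0.9688
P = 0.9688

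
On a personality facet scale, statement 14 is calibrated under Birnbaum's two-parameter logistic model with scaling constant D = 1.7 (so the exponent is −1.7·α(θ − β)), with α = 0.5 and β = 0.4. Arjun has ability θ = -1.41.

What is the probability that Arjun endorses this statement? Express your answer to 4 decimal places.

P(θ) = 1 / (1 + exp(−D·α(θ − β)))
Exponent: 1.7 × 0.5 × (-1.41 − 0.4) = -1.5385
1/(1 + e^{1.5385}) = 0.1768
P = 0.1768

0.1768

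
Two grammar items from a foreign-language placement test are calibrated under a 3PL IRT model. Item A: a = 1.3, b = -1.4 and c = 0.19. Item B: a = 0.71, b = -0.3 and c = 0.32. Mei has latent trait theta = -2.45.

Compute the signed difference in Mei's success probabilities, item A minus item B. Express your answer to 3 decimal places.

-0.087

P(theta) = c + (1 − c) · 1 / (1 + exp(−a(theta − b)))
P_A = 0.3548
P_B = 0.4414
P_A − P_B = -0.0866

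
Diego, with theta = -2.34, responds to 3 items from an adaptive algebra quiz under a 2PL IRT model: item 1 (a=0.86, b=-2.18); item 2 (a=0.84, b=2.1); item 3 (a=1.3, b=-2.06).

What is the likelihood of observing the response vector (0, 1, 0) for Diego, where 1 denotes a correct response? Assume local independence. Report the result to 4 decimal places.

P(theta) = 1 / (1 + exp(−a(theta − b)))
P_1 = 1/(1+e^{0.1376}) = 0.4657
P_2 = 1/(1+e^{3.7296}) = 0.0234
P_3 = 1/(1+e^{0.3640}) = 0.4100
L = (1−P_1) × P_2 × (1−P_3) = 0.5343 × 0.0234 × 0.5900 = 0.00739

0.0074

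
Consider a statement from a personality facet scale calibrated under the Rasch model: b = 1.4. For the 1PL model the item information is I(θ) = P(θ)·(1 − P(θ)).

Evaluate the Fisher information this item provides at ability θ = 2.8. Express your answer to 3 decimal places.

0.159

P = 1/(1+e^{-1.4000}) = 0.8022
P(1−P) = 0.8022 × 0.1978 = 0.1587
I = P(1−P) = 0.15868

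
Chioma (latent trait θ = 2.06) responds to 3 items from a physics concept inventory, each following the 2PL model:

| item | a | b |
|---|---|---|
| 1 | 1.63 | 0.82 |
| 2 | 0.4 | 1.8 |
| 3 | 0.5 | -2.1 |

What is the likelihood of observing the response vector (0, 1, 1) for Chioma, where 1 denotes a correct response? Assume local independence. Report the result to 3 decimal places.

P(θ) = 1 / (1 + exp(−a(θ − b)))
P_1 = 1/(1+e^{-2.0212}) = 0.8830
P_2 = 1/(1+e^{-0.1040}) = 0.5260
P_3 = 1/(1+e^{-2.0800}) = 0.8889
L = (1−P_1) × P_2 × P_3 = 0.1170 × 0.5260 × 0.8889 = 0.05470

0.055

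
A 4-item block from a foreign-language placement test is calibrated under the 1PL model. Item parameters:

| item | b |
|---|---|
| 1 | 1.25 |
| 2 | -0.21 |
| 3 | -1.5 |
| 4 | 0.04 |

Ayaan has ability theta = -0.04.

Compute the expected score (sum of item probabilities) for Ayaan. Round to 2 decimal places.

2.05

P(theta) = 1 / (1 + exp(−(theta − b)))
P_1 = 1/(1+e^{1.2900}) = 0.2159
P_2 = 1/(1+e^{-0.1700}) = 0.5424
P_3 = 1/(1+e^{-1.4600}) = 0.8115
P_4 = 1/(1+e^{0.0800}) = 0.4800
E[score] = 0.2159 + 0.5424 + 0.8115 + 0.4800 = 2.0498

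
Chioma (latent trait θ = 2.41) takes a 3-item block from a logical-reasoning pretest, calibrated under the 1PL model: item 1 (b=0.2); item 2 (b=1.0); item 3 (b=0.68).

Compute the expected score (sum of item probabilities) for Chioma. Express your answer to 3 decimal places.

P(θ) = 1 / (1 + exp(−(θ − b)))
P_1 = 1/(1+e^{-2.2100}) = 0.9011
P_2 = 1/(1+e^{-1.4100}) = 0.8038
P_3 = 1/(1+e^{-1.7300}) = 0.8494
E[score] = 0.9011 + 0.8038 + 0.8494 = 2.5543

2.554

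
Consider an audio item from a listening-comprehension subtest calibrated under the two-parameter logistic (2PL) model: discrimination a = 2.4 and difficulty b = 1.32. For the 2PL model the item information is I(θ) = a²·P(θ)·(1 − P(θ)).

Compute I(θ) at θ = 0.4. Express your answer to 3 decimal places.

P = 1/(1+e^{2.2080}) = 0.0990
P(1−P) = 0.0990 × 0.9010 = 0.0892
I = a² × P(1−P) = 2.4² × 0.0892 = 0.51395

0.514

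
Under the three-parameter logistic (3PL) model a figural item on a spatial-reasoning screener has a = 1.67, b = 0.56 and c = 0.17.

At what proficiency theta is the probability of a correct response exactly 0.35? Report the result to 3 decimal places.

-0.209

P(theta) = c + (1 − c) · 1 / (1 + exp(−a(theta − b)))
Remove guessing floor: (0.35 − 0.17)/(1 − 0.17) = 0.2169
logit = ln(0.2169/0.7831) = -1.2840
theta = b + logit/(a) = 0.56 + (-1.2840)/1.6700 = -0.2089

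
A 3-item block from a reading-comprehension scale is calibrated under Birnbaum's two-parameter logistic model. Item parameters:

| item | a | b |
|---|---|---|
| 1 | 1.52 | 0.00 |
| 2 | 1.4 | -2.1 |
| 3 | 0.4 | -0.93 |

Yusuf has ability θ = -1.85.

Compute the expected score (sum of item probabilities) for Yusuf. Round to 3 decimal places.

1.052

P(θ) = 1 / (1 + exp(−a(θ − b)))
P_1 = 1/(1+e^{2.8120}) = 0.0567
P_2 = 1/(1+e^{-0.3500}) = 0.5866
P_3 = 1/(1+e^{0.3680}) = 0.4090
E[score] = 0.0567 + 0.5866 + 0.4090 = 1.0523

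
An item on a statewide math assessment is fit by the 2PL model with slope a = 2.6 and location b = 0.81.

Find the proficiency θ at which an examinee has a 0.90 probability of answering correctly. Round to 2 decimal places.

1.66

P(θ) = 1 / (1 + exp(−a(θ − b)))
logit = ln(0.9000/0.1000) = 2.1972
θ = b + logit/(a) = 0.81 + 2.1972/2.6000 = 1.6551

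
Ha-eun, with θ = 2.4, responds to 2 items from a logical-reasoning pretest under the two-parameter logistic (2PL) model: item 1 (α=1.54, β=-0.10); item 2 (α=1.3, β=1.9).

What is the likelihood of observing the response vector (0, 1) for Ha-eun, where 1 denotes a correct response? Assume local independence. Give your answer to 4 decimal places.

P(θ) = 1 / (1 + exp(−α(θ − β)))
P_1 = 1/(1+e^{-3.8500}) = 0.9792
P_2 = 1/(1+e^{-0.6500}) = 0.6570
L = (1−P_1) × P_2 = 0.0208 × 0.6570 = 0.01369

0.0137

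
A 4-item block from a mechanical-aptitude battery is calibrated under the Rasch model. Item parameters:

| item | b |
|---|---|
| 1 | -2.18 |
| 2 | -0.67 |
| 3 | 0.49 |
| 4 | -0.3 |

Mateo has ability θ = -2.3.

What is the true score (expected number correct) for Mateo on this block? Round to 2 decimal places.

0.81

P(θ) = 1 / (1 + exp(−(θ − b)))
P_1 = 1/(1+e^{0.1200}) = 0.4700
P_2 = 1/(1+e^{1.6300}) = 0.1638
P_3 = 1/(1+e^{2.7900}) = 0.0579
P_4 = 1/(1+e^{2.0000}) = 0.1192
E[score] = 0.4700 + 0.1638 + 0.0579 + 0.1192 = 0.8109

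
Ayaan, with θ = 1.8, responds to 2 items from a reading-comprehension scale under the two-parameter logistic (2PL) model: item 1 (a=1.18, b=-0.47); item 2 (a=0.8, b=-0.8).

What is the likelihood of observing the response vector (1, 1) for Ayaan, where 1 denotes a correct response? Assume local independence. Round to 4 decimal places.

P(θ) = 1 / (1 + exp(−a(θ − b)))
P_1 = 1/(1+e^{-2.6786}) = 0.9358
P_2 = 1/(1+e^{-2.0800}) = 0.8889
L = P_1 × P_2 = 0.9358 × 0.8889 = 0.83183

0.8318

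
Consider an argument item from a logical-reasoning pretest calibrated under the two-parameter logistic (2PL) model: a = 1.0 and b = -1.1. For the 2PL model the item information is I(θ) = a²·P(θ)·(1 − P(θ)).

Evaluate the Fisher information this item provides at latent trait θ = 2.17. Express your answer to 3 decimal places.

0.035

P = 1/(1+e^{-3.2700}) = 0.9634
P(1−P) = 0.9634 × 0.0366 = 0.0353
I = a² × P(1−P) = 1.0² × 0.0353 = 0.03527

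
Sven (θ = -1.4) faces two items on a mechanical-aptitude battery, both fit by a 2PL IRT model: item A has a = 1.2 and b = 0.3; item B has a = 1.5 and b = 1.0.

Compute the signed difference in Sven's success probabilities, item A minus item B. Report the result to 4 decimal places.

P(θ) = 1 / (1 + exp(−a(θ − b)))
P_A = 0.1151
P_B = 0.0266
P_A − P_B = 0.0885

0.0885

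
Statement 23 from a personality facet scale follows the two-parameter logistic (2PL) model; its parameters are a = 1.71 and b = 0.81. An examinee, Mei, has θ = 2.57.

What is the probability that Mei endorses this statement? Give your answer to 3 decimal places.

P(θ) = 1 / (1 + exp(−a(θ − b)))
Exponent: 1.71 × (2.57 − 0.81) = 3.0096
1/(1 + e^{-3.0096}) = 0.9530

0.953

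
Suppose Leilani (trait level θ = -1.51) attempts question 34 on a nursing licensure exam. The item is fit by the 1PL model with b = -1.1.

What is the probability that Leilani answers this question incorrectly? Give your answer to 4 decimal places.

P(θ) = 1 / (1 + exp(−(θ − b)))
Exponent: (-1.51 − (-1.1)) = -0.4100
1/(1 + e^{0.4100}) = 0.3989
P = 0.3989
P(incorrect) = 1 − 0.3989 = 0.6011

0.6011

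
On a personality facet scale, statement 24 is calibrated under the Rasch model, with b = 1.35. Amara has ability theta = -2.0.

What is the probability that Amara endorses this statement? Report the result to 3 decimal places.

P(theta) = 1 / (1 + exp(−(theta − b)))
Exponent: (-2.0 − 1.35) = -3.3500
1/(1 + e^{3.3500}) = 0.0339
P = 0.0339

0.034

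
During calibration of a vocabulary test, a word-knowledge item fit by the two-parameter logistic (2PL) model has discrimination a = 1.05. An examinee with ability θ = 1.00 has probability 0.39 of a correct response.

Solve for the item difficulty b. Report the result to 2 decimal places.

P(θ) = 1 / (1 + exp(−a(θ − b)))
logit(0.39) = ln(0.39/0.61) = -0.4473
b = θ − logit/(a) = 1.00 − (-0.4473)/1.0500 = 1.4260

1.43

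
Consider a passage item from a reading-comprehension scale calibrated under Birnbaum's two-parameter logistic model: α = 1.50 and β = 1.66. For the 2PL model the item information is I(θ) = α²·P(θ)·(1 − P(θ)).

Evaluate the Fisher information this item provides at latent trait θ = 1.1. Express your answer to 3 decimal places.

P = 1/(1+e^{0.8400}) = 0.3015
P(1−P) = 0.3015 × 0.6985 = 0.2106
I = α² × P(1−P) = 1.50² × 0.2106 = 0.47388

0.474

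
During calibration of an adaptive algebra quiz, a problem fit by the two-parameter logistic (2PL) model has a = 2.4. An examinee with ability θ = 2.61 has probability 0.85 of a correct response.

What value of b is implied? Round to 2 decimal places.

P(θ) = 1 / (1 + exp(−a(θ − b)))
logit(0.85) = ln(0.85/0.15) = 1.7346
b = θ − logit/(a) = 2.61 − 1.7346/2.4000 = 1.8872

1.89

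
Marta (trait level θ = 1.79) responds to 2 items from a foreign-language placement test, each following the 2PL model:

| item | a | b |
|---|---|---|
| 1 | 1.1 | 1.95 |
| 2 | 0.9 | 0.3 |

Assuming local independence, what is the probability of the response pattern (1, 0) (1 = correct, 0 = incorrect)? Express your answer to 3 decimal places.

0.095

P(θ) = 1 / (1 + exp(−a(θ − b)))
P_1 = 1/(1+e^{0.1760}) = 0.4561
P_2 = 1/(1+e^{-1.3410}) = 0.7927
L = P_1 × (1−P_2) = 0.4561 × 0.2073 = 0.09457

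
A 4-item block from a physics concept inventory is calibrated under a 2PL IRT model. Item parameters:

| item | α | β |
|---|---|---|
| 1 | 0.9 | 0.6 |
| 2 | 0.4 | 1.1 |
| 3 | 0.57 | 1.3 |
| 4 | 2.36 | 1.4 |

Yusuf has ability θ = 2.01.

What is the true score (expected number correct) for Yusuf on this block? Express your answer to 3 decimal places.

2.779

P(θ) = 1 / (1 + exp(−α(θ − β)))
P_1 = 1/(1+e^{-1.2690}) = 0.7806
P_2 = 1/(1+e^{-0.3640}) = 0.5900
P_3 = 1/(1+e^{-0.4047}) = 0.5998
P_4 = 1/(1+e^{-1.4396}) = 0.8084
E[score] = 0.7806 + 0.5900 + 0.5998 + 0.8084 = 2.7788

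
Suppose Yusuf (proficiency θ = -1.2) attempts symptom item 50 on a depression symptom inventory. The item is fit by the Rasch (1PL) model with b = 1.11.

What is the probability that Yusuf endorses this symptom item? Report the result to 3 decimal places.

0.090

P(θ) = 1 / (1 + exp(−(θ − b)))
Exponent: (-1.2 − 1.11) = -2.3100
1/(1 + e^{2.3100}) = 0.0903
P = 0.0903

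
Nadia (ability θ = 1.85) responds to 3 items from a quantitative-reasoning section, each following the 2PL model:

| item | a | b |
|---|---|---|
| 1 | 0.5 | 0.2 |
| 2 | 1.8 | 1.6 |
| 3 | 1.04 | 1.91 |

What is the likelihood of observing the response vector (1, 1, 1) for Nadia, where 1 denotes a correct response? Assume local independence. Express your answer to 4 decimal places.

0.2057

P(θ) = 1 / (1 + exp(−a(θ − b)))
P_1 = 1/(1+e^{-0.8250}) = 0.6953
P_2 = 1/(1+e^{-0.4500}) = 0.6106
P_3 = 1/(1+e^{0.0624}) = 0.4844
L = P_1 × P_2 × P_3 = 0.6953 × 0.6106 × 0.4844 = 0.20567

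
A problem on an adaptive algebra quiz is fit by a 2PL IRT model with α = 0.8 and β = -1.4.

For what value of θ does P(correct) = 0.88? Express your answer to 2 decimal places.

P(θ) = 1 / (1 + exp(−α(θ − β)))
logit = ln(0.8800/0.1200) = 1.9924
θ = β + logit/(α) = -1.4 + 1.9924/0.8000 = 1.0905

1.09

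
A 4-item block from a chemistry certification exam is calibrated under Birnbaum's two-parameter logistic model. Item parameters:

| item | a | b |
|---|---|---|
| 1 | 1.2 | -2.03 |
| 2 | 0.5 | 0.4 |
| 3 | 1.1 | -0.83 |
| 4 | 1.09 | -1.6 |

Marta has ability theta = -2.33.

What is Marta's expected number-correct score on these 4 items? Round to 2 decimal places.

1.09

P(theta) = 1 / (1 + exp(−a(theta − b)))
P_1 = 1/(1+e^{0.3600}) = 0.4110
P_2 = 1/(1+e^{1.3650}) = 0.2034
P_3 = 1/(1+e^{1.6500}) = 0.1611
P_4 = 1/(1+e^{0.7957}) = 0.3109
E[score] = 0.4110 + 0.2034 + 0.1611 + 0.3109 = 1.0864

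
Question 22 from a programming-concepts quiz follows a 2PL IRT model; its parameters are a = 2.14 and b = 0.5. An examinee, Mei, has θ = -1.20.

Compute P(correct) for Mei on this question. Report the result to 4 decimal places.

P(θ) = 1 / (1 + exp(−a(θ − b)))
Exponent: 2.14 × (-1.20 − 0.5) = -3.6380
1/(1 + e^{3.6380}) = 0.0256

0.0256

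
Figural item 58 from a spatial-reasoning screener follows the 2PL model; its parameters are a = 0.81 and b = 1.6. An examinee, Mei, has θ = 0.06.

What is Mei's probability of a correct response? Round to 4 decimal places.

P(θ) = 1 / (1 + exp(−a(θ − b)))
Exponent: 0.81 × (0.06 − 1.6) = -1.2474
1/(1 + e^{1.2474}) = 0.2232

0.2232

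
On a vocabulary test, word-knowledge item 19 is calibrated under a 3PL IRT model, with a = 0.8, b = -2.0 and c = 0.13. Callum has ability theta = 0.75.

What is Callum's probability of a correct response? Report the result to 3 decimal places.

0.913

P(theta) = c + (1 − c) · 1 / (1 + exp(−a(theta − b)))
Exponent: 0.8 × (0.75 − (-2.0)) = 2.2000
1/(1 + e^{-2.2000}) = 0.9002
P = 0.13 + 0.87 × 0.9002 = 0.9132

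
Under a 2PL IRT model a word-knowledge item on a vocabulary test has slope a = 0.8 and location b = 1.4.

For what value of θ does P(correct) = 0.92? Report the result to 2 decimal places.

4.45

P(θ) = 1 / (1 + exp(−a(θ − b)))
logit = ln(0.9200/0.0800) = 2.4423
θ = b + logit/(a) = 1.4 + 2.4423/0.8000 = 4.4529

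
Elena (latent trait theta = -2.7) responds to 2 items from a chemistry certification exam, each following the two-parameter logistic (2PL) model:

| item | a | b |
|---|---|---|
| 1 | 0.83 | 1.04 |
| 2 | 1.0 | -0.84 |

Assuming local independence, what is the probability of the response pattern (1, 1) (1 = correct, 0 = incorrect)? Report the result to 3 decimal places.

P(theta) = 1 / (1 + exp(−a(theta − b)))
P_1 = 1/(1+e^{3.1042}) = 0.0429
P_2 = 1/(1+e^{1.8600}) = 0.1347
L = P_1 × P_2 = 0.0429 × 0.1347 = 0.00578

0.006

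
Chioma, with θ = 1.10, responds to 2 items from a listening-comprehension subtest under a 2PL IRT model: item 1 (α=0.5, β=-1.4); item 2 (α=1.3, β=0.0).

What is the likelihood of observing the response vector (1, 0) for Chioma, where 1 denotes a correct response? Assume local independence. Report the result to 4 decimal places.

0.1501

P(θ) = 1 / (1 + exp(−α(θ − β)))
P_1 = 1/(1+e^{-1.2500}) = 0.7773
P_2 = 1/(1+e^{-1.4300}) = 0.8069
L = P_1 × (1−P_2) = 0.7773 × 0.1931 = 0.15010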